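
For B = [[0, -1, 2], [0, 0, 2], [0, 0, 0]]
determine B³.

[[0, 0, 0], [0, 0, 0], [0, 0, 0]]

B is strictly triangular, hence nilpotent: B³ = 0, so B³ = 0.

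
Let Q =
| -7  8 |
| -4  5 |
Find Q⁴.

[[161, -160], [80, -79]]

tr Q = -2 and det Q = -3, so the characteristic polynomial is λ² − (-2)λ + (-3) with roots 1 and -3.
Eigenvectors give P = [[-1, 2], [-1, 1]] with P⁻¹ = [[1, -2], [1, -1]], and Q = P·diag(1, -3)·P⁻¹.
Then Q⁴ = P·diag(1, 81)·P⁻¹ = [[-1, 162], [-1, 81]] · [[1, -2], [1, -1]] = [[161, -160], [80, -79]].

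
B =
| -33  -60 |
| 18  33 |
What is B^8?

[[6561, 0], [0, 6561]]

tr B = 0 and det B = -9, so the characteristic polynomial is λ² − (0)λ + (-9) with roots -3 and 3.
Eigenvectors give P = [[-2, -5], [1, 3]] with P⁻¹ = [[-3, -5], [1, 2]], and B = P·diag(-3, 3)·P⁻¹.
Then B^8 = P·diag(6561, 6561)·P⁻¹ = [[-13122, -32805], [6561, 19683]] · [[-3, -5], [1, 2]] = [[6561, 0], [0, 6561]].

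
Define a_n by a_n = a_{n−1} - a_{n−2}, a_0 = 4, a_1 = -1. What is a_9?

-4

With companion matrix B = [[1, -1], [1, 0]], [a_n, a_{n−1}]ᵀ = B·[a_{n−1}, a_{n−2}]ᵀ, so [a_9, a_8]ᵀ = B⁸·[a_1, a_0]ᵀ.
B⁸ = [[0, -1], [1, -1]], giving [a_9, a_8]ᵀ = [[-4], [-5]].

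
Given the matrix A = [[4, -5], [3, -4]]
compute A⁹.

A² = I (check: tr A = 0 and det A = -1), so A⁹ = A since 9 is odd.

[[4, -5], [3, -4]]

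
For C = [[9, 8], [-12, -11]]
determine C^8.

[[-13119, -13120], [19680, 19681]]

tr C = -2 and det C = -3, so the characteristic polynomial is λ² − (-2)λ + (-3) with roots -3 and 1.
Eigenvectors give P = [[-2, -1], [3, 1]] with P⁻¹ = [[1, 1], [-3, -2]], and C = P·diag(-3, 1)·P⁻¹.
Then C^8 = P·diag(6561, 1)·P⁻¹ = [[-13122, -1], [19683, 1]] · [[1, 1], [-3, -2]] = [[-13119, -13120], [19680, 19681]].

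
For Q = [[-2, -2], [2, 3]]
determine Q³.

Q² = [[0, -2], [2, 5]]
Q³ = [[-4, -6], [6, 11]]

[[-4, -6], [6, 11]]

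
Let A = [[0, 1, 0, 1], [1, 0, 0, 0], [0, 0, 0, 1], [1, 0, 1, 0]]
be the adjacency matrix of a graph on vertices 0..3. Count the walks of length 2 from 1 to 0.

0

The number of length-2 walks from vertex 1 to vertex 0 is entry (1,0) of A², where A is the adjacency matrix.
A² = [[2, 0, 1, 0], [0, 1, 0, 1], [1, 0, 1, 0], [0, 1, 0, 2]]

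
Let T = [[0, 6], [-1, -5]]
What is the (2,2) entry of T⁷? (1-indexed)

-6305

tr T = -5 and det T = 6, so the characteristic polynomial is λ² − (-5)λ + (6) with roots -2 and -3.
Eigenvectors give P = [[-3, -2], [1, 1]] with P⁻¹ = [[-1, -2], [1, 3]], and T = P·diag(-2, -3)·P⁻¹.
Then T⁷ = P·diag(-128, -2187)·P⁻¹ = [[384, 4374], [-128, -2187]] · [[-1, -2], [1, 3]] = [[3990, 12354], [-2059, -6305]].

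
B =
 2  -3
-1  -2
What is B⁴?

B² = [[7, 0], [0, 7]]
B³ = [[14, -21], [-7, -14]]
B⁴ = [[49, 0], [0, 49]]

[[49, 0], [0, 49]]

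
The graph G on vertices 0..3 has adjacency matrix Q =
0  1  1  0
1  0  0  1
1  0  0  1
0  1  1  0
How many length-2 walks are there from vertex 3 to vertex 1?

0

The number of length-2 walks from vertex 3 to vertex 1 is entry (3,1) of Q^2, where Q is the adjacency matrix.
Q^2 = [[2, 0, 0, 2], [0, 2, 2, 0], [0, 2, 2, 0], [2, 0, 0, 2]]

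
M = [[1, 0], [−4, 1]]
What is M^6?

M = I + N where N = [[0, 0], [−4, 0]] is strictly lower-triangular, so N^2 = 0.
(I + N)^6 = I + 6·N = [[1, 0], [−24, 1]].

[[1, 0], [−24, 1]]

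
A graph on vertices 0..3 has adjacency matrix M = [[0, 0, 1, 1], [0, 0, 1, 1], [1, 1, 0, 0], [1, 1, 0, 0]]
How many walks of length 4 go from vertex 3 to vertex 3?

8

The number of length-4 walks from vertex 3 to vertex 3 is entry (3,3) of M⁴, where M is the adjacency matrix.
M² = [[2, 2, 0, 0], [2, 2, 0, 0], [0, 0, 2, 2], [0, 0, 2, 2]]
M³ = [[0, 0, 4, 4], [0, 0, 4, 4], [4, 4, 0, 0], [4, 4, 0, 0]]
M⁴ = [[8, 8, 0, 0], [8, 8, 0, 0], [0, 0, 8, 8], [0, 0, 8, 8]]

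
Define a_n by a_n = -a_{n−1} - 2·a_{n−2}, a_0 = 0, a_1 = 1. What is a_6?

With companion matrix Q = [[-1, -2], [1, 0]], [a_n, a_{n−1}]ᵀ = Q·[a_{n−1}, a_{n−2}]ᵀ, so [a_6, a_5]ᵀ = Q^5·[a_1, a_0]ᵀ.
Q^5 = [[-5, 2], [-1, -6]], giving [a_6, a_5]ᵀ = [[-5], [-1]].

-5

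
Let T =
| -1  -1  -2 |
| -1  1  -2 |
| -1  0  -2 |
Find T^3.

[[-12, -4, -24], [-8, 0, -16], [-10, -2, -20]]

T^2 = [[4, 0, 8], [2, 2, 4], [3, 1, 6]]
T^3 = [[-12, -4, -24], [-8, 0, -16], [-10, -2, -20]]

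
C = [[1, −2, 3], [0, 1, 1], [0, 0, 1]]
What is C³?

[[1, −6, 3], [0, 1, 3], [0, 0, 1]]

C = I + N where N = [[0, −2, 3], [0, 0, 1], [0, 0, 0]] is strictly upper-triangular, so N³ = 0.
(I + N)³ = I + 3·N + 3·N² = [[1, −6, 3], [0, 1, 3], [0, 0, 1]].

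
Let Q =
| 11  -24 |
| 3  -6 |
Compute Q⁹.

tr Q = 5 and det Q = 6, so the characteristic polynomial is λ² − (5)λ + (6) with roots 3 and 2.
Eigenvectors give P = [[-3, 8], [-1, 3]] with P⁻¹ = [[-3, 8], [-1, 3]], and Q = P·diag(3, 2)·P⁻¹.
Then Q⁹ = P·diag(19683, 512)·P⁻¹ = [[-59049, 4096], [-19683, 1536]] · [[-3, 8], [-1, 3]] = [[173051, -460104], [57513, -152856]].

[[173051, -460104], [57513, -152856]]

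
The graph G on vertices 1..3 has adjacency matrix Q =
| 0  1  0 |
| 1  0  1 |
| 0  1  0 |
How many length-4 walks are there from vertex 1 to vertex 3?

The number of length-4 walks from vertex 1 to vertex 3 is entry (1,3) of Q⁴, where Q is the adjacency matrix.
Q² = [[1, 0, 1], [0, 2, 0], [1, 0, 1]]
Q³ = [[0, 2, 0], [2, 0, 2], [0, 2, 0]]
Q⁴ = [[2, 0, 2], [0, 4, 0], [2, 0, 2]]

2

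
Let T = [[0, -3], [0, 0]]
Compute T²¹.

[[0, 0], [0, 0]]

T is strictly triangular, hence nilpotent: T² = 0, so T²¹ = 0.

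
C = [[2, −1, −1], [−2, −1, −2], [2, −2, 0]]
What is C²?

[[4, 1, 0], [−6, 7, 4], [8, 0, 2]]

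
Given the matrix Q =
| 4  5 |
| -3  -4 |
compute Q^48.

Q² = I (check: tr Q = 0 and det Q = -1), so Q^48 = I since 48 is even.

[[1, 0], [0, 1]]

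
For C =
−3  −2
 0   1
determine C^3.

[[−27, −14], [0, 1]]

C^2 = [[9, 4], [0, 1]]
C^3 = [[−27, −14], [0, 1]]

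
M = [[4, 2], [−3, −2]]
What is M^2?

[[10, 4], [−6, −2]]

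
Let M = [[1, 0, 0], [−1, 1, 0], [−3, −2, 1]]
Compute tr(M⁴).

M = I + N where N = [[0, 0, 0], [−1, 0, 0], [−3, −2, 0]] is strictly lower-triangular, so N³ = 0.
(I + N)⁴ = I + 4·N + 6·N² = [[1, 0, 0], [−4, 1, 0], [0, −8, 1]].

3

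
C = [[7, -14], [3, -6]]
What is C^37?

C² = C (a projection; rank 1, trace 1), so C^37 = C.

[[7, -14], [3, -6]]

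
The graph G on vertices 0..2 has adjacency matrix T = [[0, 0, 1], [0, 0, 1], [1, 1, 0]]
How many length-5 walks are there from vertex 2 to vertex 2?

The number of length-5 walks from vertex 2 to vertex 2 is entry (2,2) of T⁵, where T is the adjacency matrix.
T² = [[1, 1, 0], [1, 1, 0], [0, 0, 2]]
T³ = [[0, 0, 2], [0, 0, 2], [2, 2, 0]]
T⁴ = [[2, 2, 0], [2, 2, 0], [0, 0, 4]]
T⁵ = [[0, 0, 4], [0, 0, 4], [4, 4, 0]]

0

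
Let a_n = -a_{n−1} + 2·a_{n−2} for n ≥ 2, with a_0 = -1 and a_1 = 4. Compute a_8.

With companion matrix Q = [[-1, 2], [1, 0]], [a_n, a_{n−1}]ᵀ = Q·[a_{n−1}, a_{n−2}]ᵀ, so [a_8, a_7]ᵀ = Q^7·[a_1, a_0]ᵀ.
Q^7 = [[-85, 86], [43, -42]], giving [a_8, a_7]ᵀ = [[-426], [214]].

-426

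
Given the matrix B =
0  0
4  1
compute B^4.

[[0, 0], [4, 1]]

B^2 = [[0, 0], [4, 1]]
B^3 = [[0, 0], [4, 1]]
B^4 = [[0, 0], [4, 1]]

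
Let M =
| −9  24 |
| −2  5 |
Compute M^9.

tr M = −4 and det M = 3, so the characteristic polynomial is λ² − (−4)λ + (3) with roots −1 and −3.
Eigenvectors give P = [[3, 4], [1, 1]] with P⁻¹ = [[−1, 4], [1, −3]], and M = P·diag(−1, −3)·P⁻¹.
Then M^9 = P·diag(−1, −19683)·P⁻¹ = [[−3, −78732], [−1, −19683]] · [[−1, 4], [1, −3]] = [[−78729, 236184], [−19682, 59045]].

[[−78729, 236184], [−19682, 59045]]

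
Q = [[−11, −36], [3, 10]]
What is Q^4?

[[61, 180], [−15, −44]]

tr Q = −1 and det Q = −2, so the characteristic polynomial is λ² − (−1)λ + (−2) with roots 1 and −2.
Eigenvectors give P = [[3, −4], [−1, 1]] with P⁻¹ = [[−1, −4], [−1, −3]], and Q = P·diag(1, −2)·P⁻¹.
Then Q^4 = P·diag(1, 16)·P⁻¹ = [[3, −64], [−1, 16]] · [[−1, −4], [−1, −3]] = [[61, 180], [−15, −44]].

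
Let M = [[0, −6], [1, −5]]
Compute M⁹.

[[37830, −115026], [19171, −58025]]

tr M = −5 and det M = 6, so the characteristic polynomial is λ² − (−5)λ + (6) with roots −3 and −2.
Eigenvectors give P = [[−2, 3], [−1, 1]] with P⁻¹ = [[1, −3], [1, −2]], and M = P·diag(−3, −2)·P⁻¹.
Then M⁹ = P·diag(−19683, −512)·P⁻¹ = [[39366, −1536], [19683, −512]] · [[1, −3], [1, −2]] = [[37830, −115026], [19171, −58025]].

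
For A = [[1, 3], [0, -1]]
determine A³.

A² = I (check: tr A = 0 and det A = -1), so A³ = A since 3 is odd.

[[1, 3], [0, -1]]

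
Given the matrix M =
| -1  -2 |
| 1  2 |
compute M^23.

[[-1, -2], [1, 2]]

M² = M (a projection; rank 1, trace 1), so M^23 = M.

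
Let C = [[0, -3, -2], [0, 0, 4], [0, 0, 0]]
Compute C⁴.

C is strictly triangular, hence nilpotent: C³ = 0, so C⁴ = 0.

[[0, 0, 0], [0, 0, 0], [0, 0, 0]]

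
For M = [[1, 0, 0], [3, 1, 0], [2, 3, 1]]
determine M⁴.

[[1, 0, 0], [12, 1, 0], [62, 12, 1]]

M = I + N where N = [[0, 0, 0], [3, 0, 0], [2, 3, 0]] is strictly lower-triangular, so N³ = 0.
(I + N)⁴ = I + 4·N + 6·N² = [[1, 0, 0], [12, 1, 0], [62, 12, 1]].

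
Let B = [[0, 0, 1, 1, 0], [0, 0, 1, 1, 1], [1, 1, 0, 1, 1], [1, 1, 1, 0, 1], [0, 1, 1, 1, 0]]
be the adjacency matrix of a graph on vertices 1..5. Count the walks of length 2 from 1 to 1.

2

The number of length-2 walks from vertex 1 to vertex 1 is entry (1,1) of B², where B is the adjacency matrix.
B² = [[2, 2, 1, 1, 2], [2, 3, 2, 2, 2], [1, 2, 4, 3, 2], [1, 2, 3, 4, 2], [2, 2, 2, 2, 3]]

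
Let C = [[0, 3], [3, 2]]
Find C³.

C² = [[9, 6], [6, 13]]
C³ = [[18, 39], [39, 44]]

[[18, 39], [39, 44]]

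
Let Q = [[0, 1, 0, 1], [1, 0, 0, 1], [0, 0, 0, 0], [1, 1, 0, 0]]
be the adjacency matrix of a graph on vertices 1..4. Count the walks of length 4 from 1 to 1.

6

The number of length-4 walks from vertex 1 to vertex 1 is entry (1,1) of Q^4, where Q is the adjacency matrix.
Q^2 = [[2, 1, 0, 1], [1, 2, 0, 1], [0, 0, 0, 0], [1, 1, 0, 2]]
Q^3 = [[2, 3, 0, 3], [3, 2, 0, 3], [0, 0, 0, 0], [3, 3, 0, 2]]
Q^4 = [[6, 5, 0, 5], [5, 6, 0, 5], [0, 0, 0, 0], [5, 5, 0, 6]]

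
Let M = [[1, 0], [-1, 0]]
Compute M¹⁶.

M² = M (a projection; rank 1, trace 1), so M¹⁶ = M.

[[1, 0], [-1, 0]]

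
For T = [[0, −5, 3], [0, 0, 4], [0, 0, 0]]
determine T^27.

T is strictly triangular, hence nilpotent: T^3 = 0, so T^27 = 0.

[[0, 0, 0], [0, 0, 0], [0, 0, 0]]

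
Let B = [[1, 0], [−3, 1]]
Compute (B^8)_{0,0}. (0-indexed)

B = I + N where N = [[0, 0], [−3, 0]] is strictly lower-triangular, so N^2 = 0.
(I + N)^8 = I + 8·N = [[1, 0], [−24, 1]].

1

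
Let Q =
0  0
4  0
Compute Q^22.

[[0, 0], [0, 0]]

Q is strictly triangular, hence nilpotent: Q^2 = 0, so Q^22 = 0.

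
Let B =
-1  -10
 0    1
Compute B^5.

[[-1, -10], [0, 1]]

B² = I (check: tr B = 0 and det B = -1), so B^5 = B since 5 is odd.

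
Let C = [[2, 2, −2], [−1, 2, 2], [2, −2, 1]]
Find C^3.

C^2 = [[−2, 12, −2], [0, −2, 8], [8, −2, −7]]
C^3 = [[−20, 24, 26], [18, −20, 4], [4, 26, −27]]

[[−20, 24, 26], [18, −20, 4], [4, 26, −27]]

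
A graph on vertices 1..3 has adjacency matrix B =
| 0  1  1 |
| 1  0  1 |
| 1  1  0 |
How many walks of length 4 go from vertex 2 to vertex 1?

5

The number of length-4 walks from vertex 2 to vertex 1 is entry (2,1) of B⁴, where B is the adjacency matrix.
B² = [[2, 1, 1], [1, 2, 1], [1, 1, 2]]
B³ = [[2, 3, 3], [3, 2, 3], [3, 3, 2]]
B⁴ = [[6, 5, 5], [5, 6, 5], [5, 5, 6]]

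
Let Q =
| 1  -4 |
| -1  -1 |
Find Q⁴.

Q² = [[5, 0], [0, 5]]
Q³ = [[5, -20], [-5, -5]]
Q⁴ = [[25, 0], [0, 25]]

[[25, 0], [0, 25]]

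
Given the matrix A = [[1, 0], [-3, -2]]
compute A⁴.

[[1, 0], [15, 16]]

tr A = -1 and det A = -2, so the characteristic polynomial is λ² − (-1)λ + (-2) with roots -2 and 1.
Eigenvectors give P = [[0, -1], [1, 1]] with P⁻¹ = [[1, 1], [-1, 0]], and A = P·diag(-2, 1)·P⁻¹.
Then A⁴ = P·diag(16, 1)·P⁻¹ = [[0, -1], [16, 1]] · [[1, 1], [-1, 0]] = [[1, 0], [15, 16]].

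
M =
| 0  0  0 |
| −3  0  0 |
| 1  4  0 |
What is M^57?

[[0, 0, 0], [0, 0, 0], [0, 0, 0]]

M is strictly triangular, hence nilpotent: M^3 = 0, so M^57 = 0.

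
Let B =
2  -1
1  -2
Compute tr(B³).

B² = [[3, 0], [0, 3]]
B³ = [[6, -3], [3, -6]]

0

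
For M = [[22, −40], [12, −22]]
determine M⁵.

tr M = 0 and det M = −4, so the characteristic polynomial is λ² − (0)λ + (−4) with roots 2 and −2.
Eigenvectors give P = [[−2, −5], [−1, −3]] with P⁻¹ = [[−3, 5], [1, −2]], and M = P·diag(2, −2)·P⁻¹.
Then M⁵ = P·diag(32, −32)·P⁻¹ = [[−64, 160], [−32, 96]] · [[−3, 5], [1, −2]] = [[352, −640], [192, −352]].

[[352, −640], [192, −352]]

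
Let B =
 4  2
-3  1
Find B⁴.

B² = [[10, 10], [-15, -5]]
B³ = [[10, 30], [-45, -35]]
B⁴ = [[-50, 50], [-75, -125]]

[[-50, 50], [-75, -125]]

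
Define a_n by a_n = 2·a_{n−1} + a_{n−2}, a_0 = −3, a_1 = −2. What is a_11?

With companion matrix A = [[2, 1], [1, 0]], [a_n, a_{n−1}]ᵀ = A·[a_{n−1}, a_{n−2}]ᵀ, so [a_11, a_10]ᵀ = A¹⁰·[a_1, a_0]ᵀ.
A¹⁰ = [[5741, 2378], [2378, 985]], giving [a_11, a_10]ᵀ = [[−18616], [−7711]].

−18616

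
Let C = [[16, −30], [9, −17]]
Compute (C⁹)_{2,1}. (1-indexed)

1539

tr C = −1 and det C = −2, so the characteristic polynomial is λ² − (−1)λ + (−2) with roots 1 and −2.
Eigenvectors give P = [[−2, −5], [−1, −3]] with P⁻¹ = [[−3, 5], [1, −2]], and C = P·diag(1, −2)·P⁻¹.
Then C⁹ = P·diag(1, −512)·P⁻¹ = [[−2, 2560], [−1, 1536]] · [[−3, 5], [1, −2]] = [[2566, −5130], [1539, −3077]].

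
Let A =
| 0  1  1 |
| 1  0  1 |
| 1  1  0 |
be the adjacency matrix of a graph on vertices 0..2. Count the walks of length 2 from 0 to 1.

The number of length-2 walks from vertex 0 to vertex 1 is entry (0,1) of A², where A is the adjacency matrix.
A² = [[2, 1, 1], [1, 2, 1], [1, 1, 2]]

1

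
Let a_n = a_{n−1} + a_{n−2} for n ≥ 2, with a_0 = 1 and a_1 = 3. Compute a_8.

76

With companion matrix A = [[1, 1], [1, 0]], [a_n, a_{n−1}]ᵀ = A·[a_{n−1}, a_{n−2}]ᵀ, so [a_8, a_7]ᵀ = A^7·[a_1, a_0]ᵀ.
A^7 = [[21, 13], [13, 8]], giving [a_8, a_7]ᵀ = [[76], [47]].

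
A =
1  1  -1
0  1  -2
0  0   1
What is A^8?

[[1, 8, -64], [0, 1, -16], [0, 0, 1]]

A = I + N where N = [[0, 1, -1], [0, 0, -2], [0, 0, 0]] is strictly upper-triangular, so N^3 = 0.
(I + N)^8 = I + 8·N + 28·N^2 = [[1, 8, -64], [0, 1, -16], [0, 0, 1]].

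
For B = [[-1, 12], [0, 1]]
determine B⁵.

B² = I (check: tr B = 0 and det B = -1), so B⁵ = B since 5 is odd.

[[-1, 12], [0, 1]]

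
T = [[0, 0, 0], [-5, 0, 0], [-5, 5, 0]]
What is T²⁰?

[[0, 0, 0], [0, 0, 0], [0, 0, 0]]

T is strictly triangular, hence nilpotent: T³ = 0, so T²⁰ = 0.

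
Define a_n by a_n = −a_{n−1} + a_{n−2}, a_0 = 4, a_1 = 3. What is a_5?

3

With companion matrix C = [[−1, 1], [1, 0]], [a_n, a_{n−1}]ᵀ = C·[a_{n−1}, a_{n−2}]ᵀ, so [a_5, a_4]ᵀ = C⁴·[a_1, a_0]ᵀ.
C⁴ = [[5, −3], [−3, 2]], giving [a_5, a_4]ᵀ = [[3], [−1]].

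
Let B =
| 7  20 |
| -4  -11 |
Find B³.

[[103, 260], [-52, -131]]

tr B = -4 and det B = 3, so the characteristic polynomial is λ² − (-4)λ + (3) with roots -1 and -3.
Eigenvectors give P = [[5, -2], [-2, 1]] with P⁻¹ = [[1, 2], [2, 5]], and B = P·diag(-1, -3)·P⁻¹.
Then B³ = P·diag(-1, -27)·P⁻¹ = [[-5, 54], [2, -27]] · [[1, 2], [2, 5]] = [[103, 260], [-52, -131]].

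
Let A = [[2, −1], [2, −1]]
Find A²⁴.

A² = A (a projection; rank 1, trace 1), so A²⁴ = A.

[[2, −1], [2, −1]]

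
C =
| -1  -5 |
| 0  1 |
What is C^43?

[[-1, -5], [0, 1]]

C² = I (check: tr C = 0 and det C = -1), so C^43 = C since 43 is odd.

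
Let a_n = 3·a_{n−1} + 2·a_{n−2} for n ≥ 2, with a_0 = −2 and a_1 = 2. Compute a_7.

1546

With companion matrix C = [[3, 2], [1, 0]], [a_n, a_{n−1}]ᵀ = C·[a_{n−1}, a_{n−2}]ᵀ, so [a_7, a_6]ᵀ = C⁶·[a_1, a_0]ᵀ.
C⁶ = [[1763, 990], [495, 278]], giving [a_7, a_6]ᵀ = [[1546], [434]].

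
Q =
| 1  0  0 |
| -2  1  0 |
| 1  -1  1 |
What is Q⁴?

Q = I + N where N = [[0, 0, 0], [-2, 0, 0], [1, -1, 0]] is strictly lower-triangular, so N³ = 0.
(I + N)⁴ = I + 4·N + 6·N² = [[1, 0, 0], [-8, 1, 0], [16, -4, 1]].

[[1, 0, 0], [-8, 1, 0], [16, -4, 1]]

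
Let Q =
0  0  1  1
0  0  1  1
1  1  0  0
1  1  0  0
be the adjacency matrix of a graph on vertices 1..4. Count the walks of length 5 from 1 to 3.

16

The number of length-5 walks from vertex 1 to vertex 3 is entry (1,3) of Q⁵, where Q is the adjacency matrix.
Q² = [[2, 2, 0, 0], [2, 2, 0, 0], [0, 0, 2, 2], [0, 0, 2, 2]]
Q³ = [[0, 0, 4, 4], [0, 0, 4, 4], [4, 4, 0, 0], [4, 4, 0, 0]]
Q⁴ = [[8, 8, 0, 0], [8, 8, 0, 0], [0, 0, 8, 8], [0, 0, 8, 8]]
Q⁵ = [[0, 0, 16, 16], [0, 0, 16, 16], [16, 16, 0, 0], [16, 16, 0, 0]]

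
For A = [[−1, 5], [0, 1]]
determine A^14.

A² = I (check: tr A = 0 and det A = −1), so A^14 = I since 14 is even.

[[1, 0], [0, 1]]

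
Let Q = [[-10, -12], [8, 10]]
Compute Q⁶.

tr Q = 0 and det Q = -4, so the characteristic polynomial is λ² − (0)λ + (-4) with roots -2 and 2.
Eigenvectors give P = [[3, -1], [-2, 1]] with P⁻¹ = [[1, 1], [2, 3]], and Q = P·diag(-2, 2)·P⁻¹.
Then Q⁶ = P·diag(64, 64)·P⁻¹ = [[192, -64], [-128, 64]] · [[1, 1], [2, 3]] = [[64, 0], [0, 64]].

[[64, 0], [0, 64]]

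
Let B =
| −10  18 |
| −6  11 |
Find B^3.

tr B = 1 and det B = −2, so the characteristic polynomial is λ² − (1)λ + (−2) with roots −1 and 2.
Eigenvectors give P = [[2, −3], [1, −2]] with P⁻¹ = [[2, −3], [1, −2]], and B = P·diag(−1, 2)·P⁻¹.
Then B^3 = P·diag(−1, 8)·P⁻¹ = [[−2, −24], [−1, −16]] · [[2, −3], [1, −2]] = [[−28, 54], [−18, 35]].

[[−28, 54], [−18, 35]]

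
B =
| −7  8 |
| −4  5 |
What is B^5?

[[−487, 488], [−244, 245]]

tr B = −2 and det B = −3, so the characteristic polynomial is λ² − (−2)λ + (−3) with roots 1 and −3.
Eigenvectors give P = [[1, −2], [1, −1]] with P⁻¹ = [[−1, 2], [−1, 1]], and B = P·diag(1, −3)·P⁻¹.
Then B^5 = P·diag(1, −243)·P⁻¹ = [[1, 486], [1, 243]] · [[−1, 2], [−1, 1]] = [[−487, 488], [−244, 245]].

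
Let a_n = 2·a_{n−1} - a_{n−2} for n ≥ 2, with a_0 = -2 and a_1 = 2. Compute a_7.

With companion matrix B = [[2, -1], [1, 0]], [a_n, a_{n−1}]ᵀ = B·[a_{n−1}, a_{n−2}]ᵀ, so [a_7, a_6]ᵀ = B⁶·[a_1, a_0]ᵀ.
B⁶ = [[7, -6], [6, -5]], giving [a_7, a_6]ᵀ = [[26], [22]].

26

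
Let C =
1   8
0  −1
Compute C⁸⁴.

C² = I (check: tr C = 0 and det C = −1), so C⁸⁴ = I since 84 is even.

[[1, 0], [0, 1]]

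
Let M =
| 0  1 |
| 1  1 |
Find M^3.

[[1, 2], [2, 3]]

M^2 = [[1, 1], [1, 2]]
M^3 = [[1, 2], [2, 3]]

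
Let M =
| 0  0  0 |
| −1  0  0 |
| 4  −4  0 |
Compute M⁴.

[[0, 0, 0], [0, 0, 0], [0, 0, 0]]

M is strictly triangular, hence nilpotent: M³ = 0, so M⁴ = 0.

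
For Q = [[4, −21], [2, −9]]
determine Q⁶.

tr Q = −5 and det Q = 6, so the characteristic polynomial is λ² − (−5)λ + (6) with roots −3 and −2.
Eigenvectors give P = [[3, 7], [1, 2]] with P⁻¹ = [[−2, 7], [1, −3]], and Q = P·diag(−3, −2)·P⁻¹.
Then Q⁶ = P·diag(729, 64)·P⁻¹ = [[2187, 448], [729, 128]] · [[−2, 7], [1, −3]] = [[−3926, 13965], [−1330, 4719]].

[[−3926, 13965], [−1330, 4719]]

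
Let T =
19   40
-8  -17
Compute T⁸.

[[32801, 65600], [-13120, -26239]]

tr T = 2 and det T = -3, so the characteristic polynomial is λ² − (2)λ + (-3) with roots 3 and -1.
Eigenvectors give P = [[5, -2], [-2, 1]] with P⁻¹ = [[1, 2], [2, 5]], and T = P·diag(3, -1)·P⁻¹.
Then T⁸ = P·diag(6561, 1)·P⁻¹ = [[32805, -2], [-13122, 1]] · [[1, 2], [2, 5]] = [[32801, 65600], [-13120, -26239]].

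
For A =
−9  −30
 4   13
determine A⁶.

tr A = 4 and det A = 3, so the characteristic polynomial is λ² − (4)λ + (3) with roots 1 and 3.
Eigenvectors give P = [[−3, −5], [1, 2]] with P⁻¹ = [[−2, −5], [1, 3]], and A = P·diag(1, 3)·P⁻¹.
Then A⁶ = P·diag(1, 729)·P⁻¹ = [[−3, −3645], [1, 1458]] · [[−2, −5], [1, 3]] = [[−3639, −10920], [1456, 4369]].

[[−3639, −10920], [1456, 4369]]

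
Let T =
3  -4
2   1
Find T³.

T² = [[1, -16], [8, -7]]
T³ = [[-29, -20], [10, -39]]

[[-29, -20], [10, -39]]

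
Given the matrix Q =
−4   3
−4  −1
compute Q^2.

[[4, −15], [20, −11]]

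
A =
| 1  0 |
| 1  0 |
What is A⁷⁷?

[[1, 0], [1, 0]]

A² = A (a projection; rank 1, trace 1), so A⁷⁷ = A.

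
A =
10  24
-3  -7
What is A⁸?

tr A = 3 and det A = 2, so the characteristic polynomial is λ² − (3)λ + (2) with roots 2 and 1.
Eigenvectors give P = [[3, -8], [-1, 3]] with P⁻¹ = [[3, 8], [1, 3]], and A = P·diag(2, 1)·P⁻¹.
Then A⁸ = P·diag(256, 1)·P⁻¹ = [[768, -8], [-256, 3]] · [[3, 8], [1, 3]] = [[2296, 6120], [-765, -2039]].

[[2296, 6120], [-765, -2039]]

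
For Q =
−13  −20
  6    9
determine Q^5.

[[−1453, −2420], [726, 1209]]

tr Q = −4 and det Q = 3, so the characteristic polynomial is λ² − (−4)λ + (3) with roots −1 and −3.
Eigenvectors give P = [[−5, 2], [3, −1]] with P⁻¹ = [[1, 2], [3, 5]], and Q = P·diag(−1, −3)·P⁻¹.
Then Q^5 = P·diag(−1, −243)·P⁻¹ = [[5, −486], [−3, 243]] · [[1, 2], [3, 5]] = [[−1453, −2420], [726, 1209]].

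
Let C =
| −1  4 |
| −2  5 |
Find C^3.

[[−25, 52], [−26, 53]]

tr C = 4 and det C = 3, so the characteristic polynomial is λ² − (4)λ + (3) with roots 1 and 3.
Eigenvectors give P = [[2, −1], [1, −1]] with P⁻¹ = [[1, −1], [1, −2]], and C = P·diag(1, 3)·P⁻¹.
Then C^3 = P·diag(1, 27)·P⁻¹ = [[2, −27], [1, −27]] · [[1, −1], [1, −2]] = [[−25, 52], [−26, 53]].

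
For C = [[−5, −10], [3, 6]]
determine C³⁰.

C² = C (a projection; rank 1, trace 1), so C³⁰ = C.

[[−5, −10], [3, 6]]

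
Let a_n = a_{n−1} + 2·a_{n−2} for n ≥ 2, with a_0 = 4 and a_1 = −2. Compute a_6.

With companion matrix Q = [[1, 2], [1, 0]], [a_n, a_{n−1}]ᵀ = Q·[a_{n−1}, a_{n−2}]ᵀ, so [a_6, a_5]ᵀ = Q⁵·[a_1, a_0]ᵀ.
Q⁵ = [[21, 22], [11, 10]], giving [a_6, a_5]ᵀ = [[46], [18]].

46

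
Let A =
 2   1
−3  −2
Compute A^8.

A² = I (check: tr A = 0 and det A = −1), so A^8 = I since 8 is even.

[[1, 0], [0, 1]]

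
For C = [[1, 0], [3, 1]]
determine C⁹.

C = I + N where N = [[0, 0], [3, 0]] is strictly lower-triangular, so N² = 0.
(I + N)⁹ = I + 9·N = [[1, 0], [27, 1]].

[[1, 0], [27, 1]]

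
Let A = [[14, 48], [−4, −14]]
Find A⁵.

[[224, 768], [−64, −224]]

tr A = 0 and det A = −4, so the characteristic polynomial is λ² − (0)λ + (−4) with roots −2 and 2.
Eigenvectors give P = [[3, −4], [−1, 1]] with P⁻¹ = [[−1, −4], [−1, −3]], and A = P·diag(−2, 2)·P⁻¹.
Then A⁵ = P·diag(−32, 32)·P⁻¹ = [[−96, −128], [32, 32]] · [[−1, −4], [−1, −3]] = [[224, 768], [−64, −224]].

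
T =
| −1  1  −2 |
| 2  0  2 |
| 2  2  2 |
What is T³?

T² = [[−1, −5, 0], [2, 6, 0], [6, 6, 4]]
T³ = [[−9, −1, −8], [10, 2, 8], [14, 14, 8]]

[[−9, −1, −8], [10, 2, 8], [14, 14, 8]]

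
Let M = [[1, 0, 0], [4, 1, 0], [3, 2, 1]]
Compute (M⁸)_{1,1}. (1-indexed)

1

M = I + N where N = [[0, 0, 0], [4, 0, 0], [3, 2, 0]] is strictly lower-triangular, so N³ = 0.
(I + N)⁸ = I + 8·N + 28·N² = [[1, 0, 0], [32, 1, 0], [248, 16, 1]].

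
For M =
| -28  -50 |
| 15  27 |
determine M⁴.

tr M = -1 and det M = -6, so the characteristic polynomial is λ² − (-1)λ + (-6) with roots -3 and 2.
Eigenvectors give P = [[-2, -5], [1, 3]] with P⁻¹ = [[-3, -5], [1, 2]], and M = P·diag(-3, 2)·P⁻¹.
Then M⁴ = P·diag(81, 16)·P⁻¹ = [[-162, -80], [81, 48]] · [[-3, -5], [1, 2]] = [[406, 650], [-195, -309]].

[[406, 650], [-195, -309]]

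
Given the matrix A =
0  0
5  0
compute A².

[[0, 0], [0, 0]]

A is strictly triangular, hence nilpotent: A² = 0, so A² = 0.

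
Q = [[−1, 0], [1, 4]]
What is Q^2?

[[1, 0], [3, 16]]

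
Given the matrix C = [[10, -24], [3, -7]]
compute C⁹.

tr C = 3 and det C = 2, so the characteristic polynomial is λ² − (3)λ + (2) with roots 2 and 1.
Eigenvectors give P = [[3, -8], [1, -3]] with P⁻¹ = [[3, -8], [1, -3]], and C = P·diag(2, 1)·P⁻¹.
Then C⁹ = P·diag(512, 1)·P⁻¹ = [[1536, -8], [512, -3]] · [[3, -8], [1, -3]] = [[4600, -12264], [1533, -4087]].

[[4600, -12264], [1533, -4087]]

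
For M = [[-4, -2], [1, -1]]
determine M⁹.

[[-38854, -38342], [19171, 18659]]

tr M = -5 and det M = 6, so the characteristic polynomial is λ² − (-5)λ + (6) with roots -3 and -2.
Eigenvectors give P = [[2, -1], [-1, 1]] with P⁻¹ = [[1, 1], [1, 2]], and M = P·diag(-3, -2)·P⁻¹.
Then M⁹ = P·diag(-19683, -512)·P⁻¹ = [[-39366, 512], [19683, -512]] · [[1, 1], [1, 2]] = [[-38854, -38342], [19171, 18659]].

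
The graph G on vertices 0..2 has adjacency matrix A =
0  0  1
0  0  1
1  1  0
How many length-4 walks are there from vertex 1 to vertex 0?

2

The number of length-4 walks from vertex 1 to vertex 0 is entry (1,0) of A^4, where A is the adjacency matrix.
A^2 = [[1, 1, 0], [1, 1, 0], [0, 0, 2]]
A^3 = [[0, 0, 2], [0, 0, 2], [2, 2, 0]]
A^4 = [[2, 2, 0], [2, 2, 0], [0, 0, 4]]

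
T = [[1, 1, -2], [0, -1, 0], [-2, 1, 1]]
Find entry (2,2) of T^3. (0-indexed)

T^2 = [[5, -2, -4], [0, 1, 0], [-4, -2, 5]]
T^3 = [[13, 3, -14], [0, -1, 0], [-14, 3, 13]]

13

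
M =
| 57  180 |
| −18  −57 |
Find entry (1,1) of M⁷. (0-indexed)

tr M = 0 and det M = −9, so the characteristic polynomial is λ² − (0)λ + (−9) with roots −3 and 3.
Eigenvectors give P = [[3, −10], [−1, 3]] with P⁻¹ = [[−3, −10], [−1, −3]], and M = P·diag(−3, 3)·P⁻¹.
Then M⁷ = P·diag(−2187, 2187)·P⁻¹ = [[−6561, −21870], [2187, 6561]] · [[−3, −10], [−1, −3]] = [[41553, 131220], [−13122, −41553]].

−41553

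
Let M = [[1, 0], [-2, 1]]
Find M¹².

[[1, 0], [-24, 1]]

M = I + N where N = [[0, 0], [-2, 0]] is strictly lower-triangular, so N² = 0.
(I + N)¹² = I + 12·N = [[1, 0], [-24, 1]].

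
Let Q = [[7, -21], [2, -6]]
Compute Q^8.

[[7, -21], [2, -6]]

Q² = Q (a projection; rank 1, trace 1), so Q^8 = Q.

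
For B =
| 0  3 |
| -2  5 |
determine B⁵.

[[-390, 633], [-422, 665]]

tr B = 5 and det B = 6, so the characteristic polynomial is λ² − (5)λ + (6) with roots 2 and 3.
Eigenvectors give P = [[-3, 1], [-2, 1]] with P⁻¹ = [[-1, 1], [-2, 3]], and B = P·diag(2, 3)·P⁻¹.
Then B⁵ = P·diag(32, 243)·P⁻¹ = [[-96, 243], [-64, 243]] · [[-1, 1], [-2, 3]] = [[-390, 633], [-422, 665]].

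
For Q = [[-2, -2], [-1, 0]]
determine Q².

[[6, 4], [2, 2]]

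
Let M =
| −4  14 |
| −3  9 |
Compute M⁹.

[[−114514, 268394], [−57513, 134709]]

tr M = 5 and det M = 6, so the characteristic polynomial is λ² − (5)λ + (6) with roots 2 and 3.
Eigenvectors give P = [[−7, 2], [−3, 1]] with P⁻¹ = [[−1, 2], [−3, 7]], and M = P·diag(2, 3)·P⁻¹.
Then M⁹ = P·diag(512, 19683)·P⁻¹ = [[−3584, 39366], [−1536, 19683]] · [[−1, 2], [−3, 7]] = [[−114514, 268394], [−57513, 134709]].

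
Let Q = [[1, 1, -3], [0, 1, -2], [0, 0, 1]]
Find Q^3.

Q = I + N where N = [[0, 1, -3], [0, 0, -2], [0, 0, 0]] is strictly upper-triangular, so N^3 = 0.
(I + N)^3 = I + 3·N + 3·N^2 = [[1, 3, -15], [0, 1, -6], [0, 0, 1]].

[[1, 3, -15], [0, 1, -6], [0, 0, 1]]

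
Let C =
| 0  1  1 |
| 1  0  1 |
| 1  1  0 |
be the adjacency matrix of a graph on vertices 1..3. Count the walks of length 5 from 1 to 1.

10

The number of length-5 walks from vertex 1 to vertex 1 is entry (1,1) of C⁵, where C is the adjacency matrix.
C² = [[2, 1, 1], [1, 2, 1], [1, 1, 2]]
C³ = [[2, 3, 3], [3, 2, 3], [3, 3, 2]]
C⁴ = [[6, 5, 5], [5, 6, 5], [5, 5, 6]]
C⁵ = [[10, 11, 11], [11, 10, 11], [11, 11, 10]]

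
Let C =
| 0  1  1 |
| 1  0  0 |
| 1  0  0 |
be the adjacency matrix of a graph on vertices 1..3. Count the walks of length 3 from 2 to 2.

0

The number of length-3 walks from vertex 2 to vertex 2 is entry (2,2) of C³, where C is the adjacency matrix.
C² = [[2, 0, 0], [0, 1, 1], [0, 1, 1]]
C³ = [[0, 2, 2], [2, 0, 0], [2, 0, 0]]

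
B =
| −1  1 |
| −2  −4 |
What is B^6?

[[−601, −665], [1330, 1394]]

tr B = −5 and det B = 6, so the characteristic polynomial is λ² − (−5)λ + (6) with roots −3 and −2.
Eigenvectors give P = [[−1, −1], [2, 1]] with P⁻¹ = [[1, 1], [−2, −1]], and B = P·diag(−3, −2)·P⁻¹.
Then B^6 = P·diag(729, 64)·P⁻¹ = [[−729, −64], [1458, 64]] · [[1, 1], [−2, −1]] = [[−601, −665], [1330, 1394]].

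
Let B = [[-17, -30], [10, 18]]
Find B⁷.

[[-7073, -13890], [4630, 9132]]

tr B = 1 and det B = -6, so the characteristic polynomial is λ² − (1)λ + (-6) with roots 3 and -2.
Eigenvectors give P = [[-3, -2], [2, 1]] with P⁻¹ = [[1, 2], [-2, -3]], and B = P·diag(3, -2)·P⁻¹.
Then B⁷ = P·diag(2187, -128)·P⁻¹ = [[-6561, 256], [4374, -128]] · [[1, 2], [-2, -3]] = [[-7073, -13890], [4630, 9132]].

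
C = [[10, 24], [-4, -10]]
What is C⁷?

[[640, 1536], [-256, -640]]

tr C = 0 and det C = -4, so the characteristic polynomial is λ² − (0)λ + (-4) with roots 2 and -2.
Eigenvectors give P = [[3, -2], [-1, 1]] with P⁻¹ = [[1, 2], [1, 3]], and C = P·diag(2, -2)·P⁻¹.
Then C⁷ = P·diag(128, -128)·P⁻¹ = [[384, 256], [-128, -128]] · [[1, 2], [1, 3]] = [[640, 1536], [-256, -640]].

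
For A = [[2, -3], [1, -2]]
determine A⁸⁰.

[[1, 0], [0, 1]]

A² = I (check: tr A = 0 and det A = -1), so A⁸⁰ = I since 80 is even.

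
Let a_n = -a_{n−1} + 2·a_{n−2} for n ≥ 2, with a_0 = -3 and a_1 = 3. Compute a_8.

With companion matrix Q = [[-1, 2], [1, 0]], [a_n, a_{n−1}]ᵀ = Q·[a_{n−1}, a_{n−2}]ᵀ, so [a_8, a_7]ᵀ = Q⁷·[a_1, a_0]ᵀ.
Q⁷ = [[-85, 86], [43, -42]], giving [a_8, a_7]ᵀ = [[-513], [255]].

-513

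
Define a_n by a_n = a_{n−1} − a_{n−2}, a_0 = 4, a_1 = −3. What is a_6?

4

With companion matrix Q = [[1, −1], [1, 0]], [a_n, a_{n−1}]ᵀ = Q·[a_{n−1}, a_{n−2}]ᵀ, so [a_6, a_5]ᵀ = Q⁵·[a_1, a_0]ᵀ.
Q⁵ = [[0, 1], [−1, 1]], giving [a_6, a_5]ᵀ = [[4], [7]].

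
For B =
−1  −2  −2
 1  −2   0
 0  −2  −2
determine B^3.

B^2 = [[−1, 10, 6], [−3, 2, −2], [−2, 8, 4]]
B^3 = [[11, −30, −10], [5, 6, 10], [10, −20, −4]]

[[11, −30, −10], [5, 6, 10], [10, −20, −4]]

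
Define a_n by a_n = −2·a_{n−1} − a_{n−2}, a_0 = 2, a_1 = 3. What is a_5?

23

With companion matrix A = [[−2, −1], [1, 0]], [a_n, a_{n−1}]ᵀ = A·[a_{n−1}, a_{n−2}]ᵀ, so [a_5, a_4]ᵀ = A^4·[a_1, a_0]ᵀ.
A^4 = [[5, 4], [−4, −3]], giving [a_5, a_4]ᵀ = [[23], [−18]].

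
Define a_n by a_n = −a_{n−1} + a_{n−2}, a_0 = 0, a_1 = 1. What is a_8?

−21

With companion matrix A = [[−1, 1], [1, 0]], [a_n, a_{n−1}]ᵀ = A·[a_{n−1}, a_{n−2}]ᵀ, so [a_8, a_7]ᵀ = A⁷·[a_1, a_0]ᵀ.
A⁷ = [[−21, 13], [13, −8]], giving [a_8, a_7]ᵀ = [[−21], [13]].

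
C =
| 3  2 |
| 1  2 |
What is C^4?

[[171, 170], [85, 86]]

C^2 = [[11, 10], [5, 6]]
C^3 = [[43, 42], [21, 22]]
C^4 = [[171, 170], [85, 86]]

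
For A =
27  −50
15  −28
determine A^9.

[[101487, −201950], [60585, −120658]]

tr A = −1 and det A = −6, so the characteristic polynomial is λ² − (−1)λ + (−6) with roots −3 and 2.
Eigenvectors give P = [[−5, 2], [−3, 1]] with P⁻¹ = [[1, −2], [3, −5]], and A = P·diag(−3, 2)·P⁻¹.
Then A^9 = P·diag(−19683, 512)·P⁻¹ = [[98415, 1024], [59049, 512]] · [[1, −2], [3, −5]] = [[101487, −201950], [60585, −120658]].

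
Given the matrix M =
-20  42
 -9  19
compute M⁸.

[[1786, -3570], [765, -1529]]

tr M = -1 and det M = -2, so the characteristic polynomial is λ² − (-1)λ + (-2) with roots -2 and 1.
Eigenvectors give P = [[7, 2], [3, 1]] with P⁻¹ = [[1, -2], [-3, 7]], and M = P·diag(-2, 1)·P⁻¹.
Then M⁸ = P·diag(256, 1)·P⁻¹ = [[1792, 2], [768, 1]] · [[1, -2], [-3, 7]] = [[1786, -3570], [765, -1529]].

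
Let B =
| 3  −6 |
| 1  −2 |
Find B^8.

[[3, −6], [1, −2]]

B² = B (a projection; rank 1, trace 1), so B^8 = B.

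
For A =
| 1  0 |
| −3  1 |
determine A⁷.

A = I + N where N = [[0, 0], [−3, 0]] is strictly lower-triangular, so N² = 0.
(I + N)⁷ = I + 7·N = [[1, 0], [−21, 1]].

[[1, 0], [−21, 1]]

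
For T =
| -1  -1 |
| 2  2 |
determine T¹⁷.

T² = T (a projection; rank 1, trace 1), so T¹⁷ = T.

[[-1, -1], [2, 2]]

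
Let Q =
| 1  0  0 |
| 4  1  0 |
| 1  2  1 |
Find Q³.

Q = I + N where N = [[0, 0, 0], [4, 0, 0], [1, 2, 0]] is strictly lower-triangular, so N³ = 0.
(I + N)³ = I + 3·N + 3·N² = [[1, 0, 0], [12, 1, 0], [27, 6, 1]].

[[1, 0, 0], [12, 1, 0], [27, 6, 1]]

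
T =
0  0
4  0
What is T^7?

[[0, 0], [0, 0]]

T is strictly triangular, hence nilpotent: T^2 = 0, so T^7 = 0.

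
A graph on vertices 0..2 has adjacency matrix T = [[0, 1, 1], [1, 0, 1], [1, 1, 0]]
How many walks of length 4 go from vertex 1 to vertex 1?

The number of length-4 walks from vertex 1 to vertex 1 is entry (1,1) of T^4, where T is the adjacency matrix.
T^2 = [[2, 1, 1], [1, 2, 1], [1, 1, 2]]
T^3 = [[2, 3, 3], [3, 2, 3], [3, 3, 2]]
T^4 = [[6, 5, 5], [5, 6, 5], [5, 5, 6]]

6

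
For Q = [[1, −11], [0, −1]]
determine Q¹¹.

[[1, −11], [0, −1]]

Q² = I (check: tr Q = 0 and det Q = −1), so Q¹¹ = Q since 11 is odd.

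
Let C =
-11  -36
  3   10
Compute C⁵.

tr C = -1 and det C = -2, so the characteristic polynomial is λ² − (-1)λ + (-2) with roots -2 and 1.
Eigenvectors give P = [[4, -3], [-1, 1]] with P⁻¹ = [[1, 3], [1, 4]], and C = P·diag(-2, 1)·P⁻¹.
Then C⁵ = P·diag(-32, 1)·P⁻¹ = [[-128, -3], [32, 1]] · [[1, 3], [1, 4]] = [[-131, -396], [33, 100]].

[[-131, -396], [33, 100]]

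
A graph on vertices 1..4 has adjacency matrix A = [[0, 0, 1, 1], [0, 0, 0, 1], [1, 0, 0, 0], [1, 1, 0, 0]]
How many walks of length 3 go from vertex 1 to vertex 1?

0

The number of length-3 walks from vertex 1 to vertex 1 is entry (1,1) of A^3, where A is the adjacency matrix.
A^2 = [[2, 1, 0, 0], [1, 1, 0, 0], [0, 0, 1, 1], [0, 0, 1, 2]]
A^3 = [[0, 0, 2, 3], [0, 0, 1, 2], [2, 1, 0, 0], [3, 2, 0, 0]]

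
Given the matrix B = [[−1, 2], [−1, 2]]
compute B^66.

B² = B (a projection; rank 1, trace 1), so B^66 = B.

[[−1, 2], [−1, 2]]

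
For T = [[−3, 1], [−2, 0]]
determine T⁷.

tr T = −3 and det T = 2, so the characteristic polynomial is λ² − (−3)λ + (2) with roots −1 and −2.
Eigenvectors give P = [[1, −1], [2, −1]] with P⁻¹ = [[−1, 1], [−2, 1]], and T = P·diag(−1, −2)·P⁻¹.
Then T⁷ = P·diag(−1, −128)·P⁻¹ = [[−1, 128], [−2, 128]] · [[−1, 1], [−2, 1]] = [[−255, 127], [−254, 126]].

[[−255, 127], [−254, 126]]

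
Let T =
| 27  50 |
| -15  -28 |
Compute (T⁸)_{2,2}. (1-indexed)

tr T = -1 and det T = -6, so the characteristic polynomial is λ² − (-1)λ + (-6) with roots -3 and 2.
Eigenvectors give P = [[-5, -2], [3, 1]] with P⁻¹ = [[1, 2], [-3, -5]], and T = P·diag(-3, 2)·P⁻¹.
Then T⁸ = P·diag(6561, 256)·P⁻¹ = [[-32805, -512], [19683, 256]] · [[1, 2], [-3, -5]] = [[-31269, -63050], [18915, 38086]].

38086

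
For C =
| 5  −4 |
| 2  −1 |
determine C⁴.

[[161, −160], [80, −79]]

tr C = 4 and det C = 3, so the characteristic polynomial is λ² − (4)λ + (3) with roots 1 and 3.
Eigenvectors give P = [[1, 2], [1, 1]] with P⁻¹ = [[−1, 2], [1, −1]], and C = P·diag(1, 3)·P⁻¹.
Then C⁴ = P·diag(1, 81)·P⁻¹ = [[1, 162], [1, 81]] · [[−1, 2], [1, −1]] = [[161, −160], [80, −79]].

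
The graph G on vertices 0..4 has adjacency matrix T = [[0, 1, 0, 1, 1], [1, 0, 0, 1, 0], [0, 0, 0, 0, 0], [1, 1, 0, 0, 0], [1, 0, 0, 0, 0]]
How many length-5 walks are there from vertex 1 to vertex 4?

6

The number of length-5 walks from vertex 1 to vertex 4 is entry (1,4) of T⁵, where T is the adjacency matrix.
T² = [[3, 1, 0, 1, 0], [1, 2, 0, 1, 1], [0, 0, 0, 0, 0], [1, 1, 0, 2, 1], [0, 1, 0, 1, 1]]
T³ = [[2, 4, 0, 4, 3], [4, 2, 0, 3, 1], [0, 0, 0, 0, 0], [4, 3, 0, 2, 1], [3, 1, 0, 1, 0]]
T⁴ = [[11, 6, 0, 6, 2], [6, 7, 0, 6, 4], [0, 0, 0, 0, 0], [6, 6, 0, 7, 4], [2, 4, 0, 4, 3]]
T⁵ = [[14, 17, 0, 17, 11], [17, 12, 0, 13, 6], [0, 0, 0, 0, 0], [17, 13, 0, 12, 6], [11, 6, 0, 6, 2]]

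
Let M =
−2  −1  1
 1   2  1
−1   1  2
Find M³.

[[−2, −1, 1], [1, 14, 13], [−1, 13, 14]]

M² = [[2, 1, −1], [−1, 4, 5], [1, 5, 4]]
M³ = [[−2, −1, 1], [1, 14, 13], [−1, 13, 14]]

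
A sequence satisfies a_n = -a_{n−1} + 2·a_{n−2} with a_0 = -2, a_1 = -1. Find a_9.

169

With companion matrix M = [[-1, 2], [1, 0]], [a_n, a_{n−1}]ᵀ = M·[a_{n−1}, a_{n−2}]ᵀ, so [a_9, a_8]ᵀ = M⁸·[a_1, a_0]ᵀ.
M⁸ = [[171, -170], [-85, 86]], giving [a_9, a_8]ᵀ = [[169], [-87]].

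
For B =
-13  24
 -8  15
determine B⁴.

tr B = 2 and det B = -3, so the characteristic polynomial is λ² − (2)λ + (-3) with roots -1 and 3.
Eigenvectors give P = [[2, 3], [1, 2]] with P⁻¹ = [[2, -3], [-1, 2]], and B = P·diag(-1, 3)·P⁻¹.
Then B⁴ = P·diag(1, 81)·P⁻¹ = [[2, 243], [1, 162]] · [[2, -3], [-1, 2]] = [[-239, 480], [-160, 321]].

[[-239, 480], [-160, 321]]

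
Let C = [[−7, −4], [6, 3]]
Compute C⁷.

tr C = −4 and det C = 3, so the characteristic polynomial is λ² − (−4)λ + (3) with roots −1 and −3.
Eigenvectors give P = [[−2, 1], [3, −1]] with P⁻¹ = [[1, 1], [3, 2]], and C = P·diag(−1, −3)·P⁻¹.
Then C⁷ = P·diag(−1, −2187)·P⁻¹ = [[2, −2187], [−3, 2187]] · [[1, 1], [3, 2]] = [[−6559, −4372], [6558, 4371]].

[[−6559, −4372], [6558, 4371]]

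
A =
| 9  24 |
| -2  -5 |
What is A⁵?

tr A = 4 and det A = 3, so the characteristic polynomial is λ² − (4)λ + (3) with roots 1 and 3.
Eigenvectors give P = [[3, -4], [-1, 1]] with P⁻¹ = [[-1, -4], [-1, -3]], and A = P·diag(1, 3)·P⁻¹.
Then A⁵ = P·diag(1, 243)·P⁻¹ = [[3, -972], [-1, 243]] · [[-1, -4], [-1, -3]] = [[969, 2904], [-242, -725]].

[[969, 2904], [-242, -725]]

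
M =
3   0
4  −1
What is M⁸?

tr M = 2 and det M = −3, so the characteristic polynomial is λ² − (2)λ + (−3) with roots −1 and 3.
Eigenvectors give P = [[0, 1], [−1, 1]] with P⁻¹ = [[1, −1], [1, 0]], and M = P·diag(−1, 3)·P⁻¹.
Then M⁸ = P·diag(1, 6561)·P⁻¹ = [[0, 6561], [−1, 6561]] · [[1, −1], [1, 0]] = [[6561, 0], [6560, 1]].

[[6561, 0], [6560, 1]]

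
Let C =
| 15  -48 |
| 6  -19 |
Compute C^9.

tr C = -4 and det C = 3, so the characteristic polynomial is λ² − (-4)λ + (3) with roots -1 and -3.
Eigenvectors give P = [[-3, 8], [-1, 3]] with P⁻¹ = [[-3, 8], [-1, 3]], and C = P·diag(-1, -3)·P⁻¹.
Then C^9 = P·diag(-1, -19683)·P⁻¹ = [[3, -157464], [1, -59049]] · [[-3, 8], [-1, 3]] = [[157455, -472368], [59046, -177139]].

[[157455, -472368], [59046, -177139]]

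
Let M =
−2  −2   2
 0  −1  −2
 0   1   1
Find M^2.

[[4, 8, 2], [0, −1, 0], [0, 0, −1]]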